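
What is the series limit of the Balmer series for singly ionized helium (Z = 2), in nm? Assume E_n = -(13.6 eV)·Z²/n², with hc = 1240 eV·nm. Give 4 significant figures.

The Balmer series has lower level n_f = 2; the series limit corresponds to n_i → ∞.
ΔE_max = 13.6 × 4 / 2² = 13.60 eV.
λ_min = 1240 / 13.60 = 91.18 nm.

91.18 nm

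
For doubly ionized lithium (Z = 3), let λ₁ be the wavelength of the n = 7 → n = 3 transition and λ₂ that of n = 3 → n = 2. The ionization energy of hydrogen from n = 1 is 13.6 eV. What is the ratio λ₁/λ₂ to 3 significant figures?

1.53

λ ∝ 1/ΔE ∝ 1/(1/n_f² − 1/n_i²), and the Z² and hc factors cancel in the ratio.
λ₁/λ₂ = (1/2² − 1/3²)/(1/3² − 1/7²) = 0.1389/0.09070 = 1.53.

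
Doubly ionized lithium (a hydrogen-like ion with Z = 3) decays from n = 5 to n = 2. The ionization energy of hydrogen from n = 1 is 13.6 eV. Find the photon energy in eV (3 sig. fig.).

The Bohr energies scale as Z², so for Z = 3: E_n = −122.4/n² eV.
E_5 = −122.4/25 = −4.896 eV and E_2 = −122.4/4 = −30.60 eV.
The photon energy is |E_5 − E_2| = 25.7 eV.

25.7 eV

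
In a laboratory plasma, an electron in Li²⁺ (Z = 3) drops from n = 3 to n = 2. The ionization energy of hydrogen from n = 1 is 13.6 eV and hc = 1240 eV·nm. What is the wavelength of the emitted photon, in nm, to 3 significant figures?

72.9 nm

For Z = 3 the level energies scale as Z², so the effective Rydberg energy is 13.6 × 9 = 122.4 eV.
ΔE = 122.4 × (1/2² − 1/3²) = 122.4 × 0.1389 = 17.00 eV.
λ = hc/ΔE = 1240 / 17.00 = 72.9 nm.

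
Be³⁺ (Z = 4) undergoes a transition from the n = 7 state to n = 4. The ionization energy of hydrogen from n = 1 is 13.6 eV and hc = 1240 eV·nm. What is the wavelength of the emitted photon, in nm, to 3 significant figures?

For Z = 4 the level energies scale as Z², so the effective Rydberg energy is 13.6 × 16 = 217.6 eV.
ΔE = 217.6 × (1/4² − 1/7²) = 217.6 × 0.04209 = 9.159 eV.
λ = hc/ΔE = 1240 / 9.159 = 135 nm.

135 nm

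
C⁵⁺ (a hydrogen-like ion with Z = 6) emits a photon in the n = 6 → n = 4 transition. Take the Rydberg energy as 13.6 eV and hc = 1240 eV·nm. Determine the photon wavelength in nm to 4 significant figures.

For Z = 6 the level energies scale as Z², so the effective Rydberg energy is 13.6 × 36 = 489.6 eV.
ΔE = 489.6 × (1/4² − 1/6²) = 489.6 × 0.03472 = 17.00 eV.
λ = hc/ΔE = 1240 / 17.00 = 72.94 nm.

72.94 nm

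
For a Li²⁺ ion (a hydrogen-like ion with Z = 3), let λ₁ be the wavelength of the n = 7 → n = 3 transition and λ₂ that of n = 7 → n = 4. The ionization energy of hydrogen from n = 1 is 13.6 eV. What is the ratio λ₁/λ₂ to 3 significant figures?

0.464

λ ∝ 1/ΔE ∝ 1/(1/n_f² − 1/n_i²), and the Z² and hc factors cancel in the ratio.
λ₁/λ₂ = (1/4² − 1/7²)/(1/3² − 1/7²) = 0.04209/0.09070 = 0.464.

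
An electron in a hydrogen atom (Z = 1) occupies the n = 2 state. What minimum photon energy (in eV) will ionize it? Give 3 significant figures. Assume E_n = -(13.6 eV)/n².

E_2 = −13.60/4 = −3.40 eV, so ionization (to E = 0) requires 3.40 eV.

3.40 eV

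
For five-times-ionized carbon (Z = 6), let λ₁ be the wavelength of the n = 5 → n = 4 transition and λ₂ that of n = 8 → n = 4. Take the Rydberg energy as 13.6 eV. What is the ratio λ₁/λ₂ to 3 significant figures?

2.08

λ ∝ 1/ΔE ∝ 1/(1/n_f² − 1/n_i²), and the Z² and hc factors cancel in the ratio.
λ₁/λ₂ = (1/4² − 1/8²)/(1/4² − 1/5²) = 0.04688/0.02250 = 2.08.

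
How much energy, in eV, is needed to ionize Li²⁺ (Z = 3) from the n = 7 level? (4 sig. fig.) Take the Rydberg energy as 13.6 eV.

2.498 eV

E_n = −13.6 Z²/n² = −122.4/n² eV for Z = 3.
E_7 = −122.4/49 = −2.498 eV, so ionization (to E = 0) requires 2.498 eV.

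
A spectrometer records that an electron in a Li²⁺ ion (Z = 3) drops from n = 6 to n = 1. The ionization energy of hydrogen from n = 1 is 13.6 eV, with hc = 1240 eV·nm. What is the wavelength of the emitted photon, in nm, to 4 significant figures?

For Z = 3 the level energies scale as Z², so the effective Rydberg energy is 13.6 × 9 = 122.4 eV.
ΔE = 122.4 × (1/1² − 1/6²) = 122.4 × 0.9722 = 119.0 eV.
λ = hc/ΔE = 1240 / 119.0 = 10.42 nm.

10.42 nm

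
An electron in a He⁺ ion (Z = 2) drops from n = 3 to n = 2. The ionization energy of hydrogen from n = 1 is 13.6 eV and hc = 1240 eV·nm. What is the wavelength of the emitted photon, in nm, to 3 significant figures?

164 nm

For Z = 2 the level energies scale as Z², so the effective Rydberg energy is 13.6 × 4 = 54.40 eV.
ΔE = 54.40 × (1/2² − 1/3²) = 54.40 × 0.1389 = 7.556 eV.
λ = hc/ΔE = 1240 / 7.556 = 164 nm.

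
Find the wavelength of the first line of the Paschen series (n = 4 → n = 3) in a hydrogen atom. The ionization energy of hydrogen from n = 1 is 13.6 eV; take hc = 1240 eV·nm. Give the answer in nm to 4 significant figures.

The Paschen series terminates on n_f = 3; the first line has n_i = 3+1 = 4.
ΔE = 13.60 × (1/3² − 1/4²) = 0.6611 eV.
λ = 1240 / 0.6611 = 1876 nm.

1876 nm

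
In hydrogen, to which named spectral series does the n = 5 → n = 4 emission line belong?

Brackett

The series is set by the lower level: n_f = 4 is the Brackett series.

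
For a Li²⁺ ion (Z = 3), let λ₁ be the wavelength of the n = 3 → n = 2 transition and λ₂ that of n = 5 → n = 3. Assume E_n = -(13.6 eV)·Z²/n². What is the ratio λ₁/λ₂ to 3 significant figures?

λ ∝ 1/ΔE ∝ 1/(1/n_f² − 1/n_i²), and the Z² and hc factors cancel in the ratio.
λ₁/λ₂ = (1/3² − 1/5²)/(1/2² − 1/3²) = 0.07111/0.1389 = 0.512.

0.512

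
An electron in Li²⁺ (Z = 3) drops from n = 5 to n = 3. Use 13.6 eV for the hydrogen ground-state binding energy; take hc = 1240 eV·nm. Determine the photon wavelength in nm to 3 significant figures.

142 nm

For Z = 3 the level energies scale as Z², so the effective Rydberg energy is 13.6 × 9 = 122.4 eV.
ΔE = 122.4 × (1/3² − 1/5²) = 122.4 × 0.07111 = 8.704 eV.
λ = hc/ΔE = 1240 / 8.704 = 142 nm.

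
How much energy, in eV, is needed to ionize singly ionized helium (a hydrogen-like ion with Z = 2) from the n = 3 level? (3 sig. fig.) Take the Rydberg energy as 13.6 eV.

6.04 eV

E_n = −13.6 Z²/n² = −54.40/n² eV for Z = 2.
E_3 = −54.40/9 = −6.04 eV, so ionization (to E = 0) requires 6.04 eV.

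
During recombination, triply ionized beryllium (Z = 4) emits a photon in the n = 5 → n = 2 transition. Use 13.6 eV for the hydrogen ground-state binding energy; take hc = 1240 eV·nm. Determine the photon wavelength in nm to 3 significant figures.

For Z = 4 the level energies scale as Z², so the effective Rydberg energy is 13.6 × 16 = 217.6 eV.
ΔE = 217.6 × (1/2² − 1/5²) = 217.6 × 0.2100 = 45.70 eV.
λ = hc/ΔE = 1240 / 45.70 = 27.1 nm.

27.1 nm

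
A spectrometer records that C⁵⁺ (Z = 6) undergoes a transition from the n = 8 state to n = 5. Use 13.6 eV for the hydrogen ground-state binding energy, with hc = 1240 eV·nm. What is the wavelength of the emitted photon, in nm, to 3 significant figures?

For Z = 6 the level energies scale as Z², so the effective Rydberg energy is 13.6 × 36 = 489.6 eV.
ΔE = 489.6 × (1/5² − 1/8²) = 489.6 × 0.02438 = 11.93 eV.
λ = hc/ΔE = 1240 / 11.93 = 104 nm.

104 nm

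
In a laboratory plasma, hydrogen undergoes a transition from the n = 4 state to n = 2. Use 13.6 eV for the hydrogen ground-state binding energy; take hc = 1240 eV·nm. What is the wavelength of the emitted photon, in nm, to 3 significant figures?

486 nm

ΔE = 13.60 × (1/2² − 1/4²) = 13.60 × 0.1875 = 2.550 eV.
λ = hc/ΔE = 1240 / 2.550 = 486 nm.
This line belongs to the Balmer series.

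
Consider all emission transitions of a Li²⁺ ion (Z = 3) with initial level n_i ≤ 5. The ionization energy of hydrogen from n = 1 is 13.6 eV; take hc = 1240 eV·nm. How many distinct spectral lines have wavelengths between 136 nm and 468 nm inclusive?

3

Enumerate all n_i → n_f pairs with 1 ≤ n_f < n_i ≤ 5 and compute λ = 1240 / [13.6·9·(1/n_f² − 1/n_i²)].
Lines falling in [136, 468] nm: 5→3 (142.5 nm), 4→3 (208.4 nm), 5→4 (450.3 nm).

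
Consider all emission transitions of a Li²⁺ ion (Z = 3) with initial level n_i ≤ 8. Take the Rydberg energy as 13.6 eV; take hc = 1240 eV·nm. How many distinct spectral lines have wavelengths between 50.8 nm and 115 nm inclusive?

Enumerate all n_i → n_f pairs with 1 ≤ n_f < n_i ≤ 8 and compute λ = 1240 / [13.6·9·(1/n_f² − 1/n_i²)].
Lines falling in [50.8, 115] nm: 4→2 (54.03 nm), 3→2 (72.94 nm), 8→3 (106.1 nm), 7→3 (111.7 nm).

4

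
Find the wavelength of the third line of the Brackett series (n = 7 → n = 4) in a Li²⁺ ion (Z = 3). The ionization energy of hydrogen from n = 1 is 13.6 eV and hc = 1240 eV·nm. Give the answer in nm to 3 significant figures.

The Brackett series terminates on n_f = 4; the third line has n_i = 4+3 = 7.
ΔE = 122.4 × (1/4² − 1/7²) = 5.152 eV.
λ = 1240 / 5.152 = 241 nm.

241 nm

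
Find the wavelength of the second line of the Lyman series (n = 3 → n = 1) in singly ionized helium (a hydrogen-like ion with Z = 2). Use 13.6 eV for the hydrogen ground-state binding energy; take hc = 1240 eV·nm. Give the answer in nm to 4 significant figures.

The Lyman series terminates on n_f = 1; the second line has n_i = 1+2 = 3.
ΔE = 54.40 × (1/1² − 1/3²) = 48.36 eV.
λ = 1240 / 48.36 = 25.64 nm.

25.64 nm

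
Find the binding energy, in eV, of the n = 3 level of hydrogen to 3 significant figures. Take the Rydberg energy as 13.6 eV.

1.51 eV

E_3 = −13.60/9 = −1.51 eV, so ionization (to E = 0) requires 1.51 eV.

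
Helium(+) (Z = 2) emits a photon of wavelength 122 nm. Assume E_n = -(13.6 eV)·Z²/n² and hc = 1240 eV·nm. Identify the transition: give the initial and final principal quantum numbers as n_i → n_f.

The photon energy is ΔE = hc/λ = 1240 / 122 = 10.16 eV.
With Z = 2, ΔE = 54.40 × (1/n_f² − 1/n_i²), so 1/n_f² − 1/n_i² = 0.1868.
Trying n_f = 2 gives 1/n_i² = 0.06316, i.e. n_i ≈ 4; this pair matches.

n_i = 4, n_f = 2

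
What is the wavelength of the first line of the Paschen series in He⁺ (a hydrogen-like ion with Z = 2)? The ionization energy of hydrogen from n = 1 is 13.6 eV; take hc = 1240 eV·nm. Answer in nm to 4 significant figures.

468.9 nm

The Paschen series terminates on n_f = 3; the first line has n_i = 3+1 = 4.
ΔE = 54.40 × (1/3² − 1/4²) = 2.644 eV.
λ = 1240 / 2.644 = 468.9 nm.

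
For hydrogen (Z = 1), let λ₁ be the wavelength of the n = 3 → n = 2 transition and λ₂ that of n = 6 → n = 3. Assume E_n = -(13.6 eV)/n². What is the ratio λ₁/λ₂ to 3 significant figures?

λ ∝ 1/ΔE ∝ 1/(1/n_f² − 1/n_i²), and the Z² and hc factors cancel in the ratio.
λ₁/λ₂ = (1/3² − 1/6²)/(1/2² − 1/3²) = 0.08333/0.1389 = 0.600.

0.600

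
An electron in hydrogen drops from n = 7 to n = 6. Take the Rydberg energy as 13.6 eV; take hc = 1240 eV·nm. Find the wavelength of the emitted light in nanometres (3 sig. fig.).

ΔE = 13.60 × (1/6² − 1/7²) = 13.60 × 0.007370 = 0.1002 eV.
λ = hc/ΔE = 1240 / 0.1002 = 12400 nm.

12400 nm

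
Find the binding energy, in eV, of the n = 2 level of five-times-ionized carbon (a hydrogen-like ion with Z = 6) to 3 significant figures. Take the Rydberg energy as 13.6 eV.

E_n = −13.6 Z²/n² = −489.6/n² eV for Z = 6.
E_2 = −489.6/4 = −122 eV, so ionization (to E = 0) requires 122 eV.

122 eV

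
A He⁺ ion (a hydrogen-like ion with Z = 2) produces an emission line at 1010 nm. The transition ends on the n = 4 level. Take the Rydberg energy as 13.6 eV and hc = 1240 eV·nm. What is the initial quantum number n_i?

The photon energy is ΔE = hc/λ = 1240 / 1010 = 1.228 eV.
With Z = 2, ΔE = 54.40 × (1/n_f² − 1/n_i²), so 1/n_f² − 1/n_i² = 0.02257.
With n_f = 4: 1/n_i² = 1/16 − 0.02257 = 0.03993, so n_i ≈ 5.00.

n_i = 5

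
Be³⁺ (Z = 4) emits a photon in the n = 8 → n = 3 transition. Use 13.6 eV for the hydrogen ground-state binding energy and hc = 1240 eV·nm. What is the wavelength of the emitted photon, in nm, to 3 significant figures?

For Z = 4 the level energies scale as Z², so the effective Rydberg energy is 13.6 × 16 = 217.6 eV.
ΔE = 217.6 × (1/3² − 1/8²) = 217.6 × 0.09549 = 20.78 eV.
λ = hc/ΔE = 1240 / 20.78 = 59.7 nm.

59.7 nm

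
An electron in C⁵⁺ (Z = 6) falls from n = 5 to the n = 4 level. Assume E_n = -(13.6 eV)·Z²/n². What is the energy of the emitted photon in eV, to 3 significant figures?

11.0 eV

The Bohr energies scale as Z², so for Z = 6: E_n = −489.6/n² eV.
E_5 = −489.6/25 = −19.58 eV and E_4 = −489.6/16 = −30.60 eV.
The photon energy is |E_5 − E_4| = 11.0 eV.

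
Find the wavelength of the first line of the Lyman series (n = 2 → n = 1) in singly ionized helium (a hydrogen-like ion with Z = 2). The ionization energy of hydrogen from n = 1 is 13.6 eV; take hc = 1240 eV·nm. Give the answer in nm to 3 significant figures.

30.4 nm

The Lyman series terminates on n_f = 1; the first line has n_i = 1+1 = 2.
ΔE = 54.40 × (1/1² − 1/2²) = 40.80 eV.
λ = 1240 / 40.80 = 30.4 nm.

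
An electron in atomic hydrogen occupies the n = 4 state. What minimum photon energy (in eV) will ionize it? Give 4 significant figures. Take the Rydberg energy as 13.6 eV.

E_4 = −13.60/16 = −0.8500 eV, so ionization (to E = 0) requires 0.8500 eV.

0.8500 eV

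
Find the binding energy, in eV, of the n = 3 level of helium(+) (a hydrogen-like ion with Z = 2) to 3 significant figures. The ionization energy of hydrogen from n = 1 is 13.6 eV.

E_n = −13.6 Z²/n² = −54.40/n² eV for Z = 2.
E_3 = −54.40/9 = −6.04 eV, so ionization (to E = 0) requires 6.04 eV.

6.04 eV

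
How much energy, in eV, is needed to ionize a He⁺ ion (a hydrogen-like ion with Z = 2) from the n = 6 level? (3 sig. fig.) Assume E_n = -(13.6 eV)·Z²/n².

1.51 eV

E_n = −13.6 Z²/n² = −54.40/n² eV for Z = 2.
E_6 = −54.40/36 = −1.51 eV, so ionization (to E = 0) requires 1.51 eV.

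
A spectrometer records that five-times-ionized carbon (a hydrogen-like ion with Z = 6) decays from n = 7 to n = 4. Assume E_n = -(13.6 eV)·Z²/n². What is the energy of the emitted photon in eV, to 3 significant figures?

20.6 eV

The Bohr energies scale as Z², so for Z = 6: E_n = −489.6/n² eV.
E_7 = −489.6/49 = −9.992 eV and E_4 = −489.6/16 = −30.60 eV.
The photon energy is |E_7 − E_4| = 20.6 eV.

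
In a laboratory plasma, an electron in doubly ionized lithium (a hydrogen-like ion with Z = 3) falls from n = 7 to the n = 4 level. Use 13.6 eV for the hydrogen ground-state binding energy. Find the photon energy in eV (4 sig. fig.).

5.152 eV

The Bohr energies scale as Z², so for Z = 3: E_n = −122.4/n² eV.
E_7 = −122.4/49 = −2.498 eV and E_4 = −122.4/16 = −7.650 eV.
The photon energy is |E_7 − E_4| = 5.152 eV.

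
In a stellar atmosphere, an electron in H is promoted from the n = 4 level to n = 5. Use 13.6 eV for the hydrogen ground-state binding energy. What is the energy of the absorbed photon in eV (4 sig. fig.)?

E_5 = −13.60/25 = −0.5440 eV and E_4 = −13.60/16 = −0.8500 eV.
The photon energy is |E_5 − E_4| = 0.3060 eV.

0.3060 eV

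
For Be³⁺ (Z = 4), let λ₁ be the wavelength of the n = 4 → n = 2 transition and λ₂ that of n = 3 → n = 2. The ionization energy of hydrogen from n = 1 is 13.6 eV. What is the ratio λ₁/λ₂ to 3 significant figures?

λ ∝ 1/ΔE ∝ 1/(1/n_f² − 1/n_i²), and the Z² and hc factors cancel in the ratio.
λ₁/λ₂ = (1/2² − 1/3²)/(1/2² − 1/4²) = 0.1389/0.1875 = 0.741.

0.741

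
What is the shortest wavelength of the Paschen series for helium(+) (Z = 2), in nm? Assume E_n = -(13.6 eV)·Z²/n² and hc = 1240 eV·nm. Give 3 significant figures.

205 nm

The Paschen series has lower level n_f = 3; the series limit corresponds to n_i → ∞.
ΔE_max = 13.6 × 4 / 3² = 6.044 eV.
λ_min = 1240 / 6.044 = 205 nm.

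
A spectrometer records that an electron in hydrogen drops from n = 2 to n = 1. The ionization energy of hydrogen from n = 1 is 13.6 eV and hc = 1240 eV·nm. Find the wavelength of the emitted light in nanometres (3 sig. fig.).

122 nm

ΔE = 13.60 × (1/1² − 1/2²) = 13.60 × 0.7500 = 10.20 eV.
λ = hc/ΔE = 1240 / 10.20 = 122 nm.
This line belongs to the Lyman series.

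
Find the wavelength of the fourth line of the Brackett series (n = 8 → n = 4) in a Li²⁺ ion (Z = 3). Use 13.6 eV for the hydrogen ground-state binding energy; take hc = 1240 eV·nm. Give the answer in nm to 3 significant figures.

216 nm

The Brackett series terminates on n_f = 4; the fourth line has n_i = 4+4 = 8.
ΔE = 122.4 × (1/4² − 1/8²) = 5.738 eV.
λ = 1240 / 5.738 = 216 nm.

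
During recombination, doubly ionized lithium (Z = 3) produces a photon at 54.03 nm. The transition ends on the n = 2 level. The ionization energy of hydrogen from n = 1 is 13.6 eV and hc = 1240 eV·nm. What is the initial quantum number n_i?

The photon energy is ΔE = hc/λ = 1240 / 54.03 = 22.95 eV.
With Z = 3, ΔE = 122.4 × (1/n_f² − 1/n_i²), so 1/n_f² − 1/n_i² = 0.1875.
With n_f = 2: 1/n_i² = 1/4 − 0.1875 = 0.06250, so n_i ≈ 4.00.

n_i = 4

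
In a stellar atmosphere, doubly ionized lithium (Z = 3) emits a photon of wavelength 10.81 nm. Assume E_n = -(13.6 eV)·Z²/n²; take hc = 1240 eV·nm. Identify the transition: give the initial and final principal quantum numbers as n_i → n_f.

The photon energy is ΔE = hc/λ = 1240 / 10.81 = 114.7 eV.
With Z = 3, ΔE = 122.4 × (1/n_f² − 1/n_i²), so 1/n_f² − 1/n_i² = 0.9372.
Trying n_f = 1 gives 1/n_i² = 0.06284, i.e. n_i ≈ 4; this pair matches.

n_i = 4, n_f = 1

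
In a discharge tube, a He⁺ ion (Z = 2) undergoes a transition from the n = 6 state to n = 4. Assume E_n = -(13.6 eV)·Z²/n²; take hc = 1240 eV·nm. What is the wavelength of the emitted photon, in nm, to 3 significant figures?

For Z = 2 the level energies scale as Z², so the effective Rydberg energy is 13.6 × 4 = 54.40 eV.
ΔE = 54.40 × (1/4² − 1/6²) = 54.40 × 0.03472 = 1.889 eV.
λ = hc/ΔE = 1240 / 1.889 = 656 nm.

656 nm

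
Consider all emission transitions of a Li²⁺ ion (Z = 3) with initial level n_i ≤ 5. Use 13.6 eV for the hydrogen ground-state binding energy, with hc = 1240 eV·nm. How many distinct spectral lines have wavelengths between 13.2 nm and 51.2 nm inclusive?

Enumerate all n_i → n_f pairs with 1 ≤ n_f < n_i ≤ 5 and compute λ = 1240 / [13.6·9·(1/n_f² − 1/n_i²)].
Lines falling in [13.2, 51.2] nm: 2→1 (13.51 nm), 5→2 (48.24 nm).

2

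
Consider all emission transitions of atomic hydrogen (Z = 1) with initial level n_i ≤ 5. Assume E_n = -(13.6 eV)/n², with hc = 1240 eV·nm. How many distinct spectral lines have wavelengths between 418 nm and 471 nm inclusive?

Enumerate all n_i → n_f pairs with 1 ≤ n_f < n_i ≤ 5 and compute λ = 1240 / [13.6·1·(1/n_f² − 1/n_i²)].
Lines falling in [418, 471] nm: 5→2 (434.2 nm).

1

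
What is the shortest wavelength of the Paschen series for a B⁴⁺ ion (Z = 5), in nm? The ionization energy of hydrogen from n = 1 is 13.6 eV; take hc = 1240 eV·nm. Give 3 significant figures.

The Paschen series has lower level n_f = 3; the series limit corresponds to n_i → ∞.
ΔE_max = 13.6 × 25 / 3² = 37.78 eV.
λ_min = 1240 / 37.78 = 32.8 nm.

32.8 nm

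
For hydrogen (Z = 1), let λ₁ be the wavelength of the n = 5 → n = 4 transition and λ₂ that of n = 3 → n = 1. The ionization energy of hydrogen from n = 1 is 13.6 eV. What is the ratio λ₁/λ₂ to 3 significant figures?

λ ∝ 1/ΔE ∝ 1/(1/n_f² − 1/n_i²), and the Z² and hc factors cancel in the ratio.
λ₁/λ₂ = (1/1² − 1/3²)/(1/4² − 1/5²) = 0.8889/0.02250 = 39.5.

39.5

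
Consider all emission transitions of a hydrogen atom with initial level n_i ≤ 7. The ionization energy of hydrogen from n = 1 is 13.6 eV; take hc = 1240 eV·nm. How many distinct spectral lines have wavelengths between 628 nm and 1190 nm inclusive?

3

Enumerate all n_i → n_f pairs with 1 ≤ n_f < n_i ≤ 7 and compute λ = 1240 / [13.6·1·(1/n_f² − 1/n_i²)].
Lines falling in [628, 1190] nm: 3→2 (656.5 nm), 7→3 (1005 nm), 6→3 (1094 nm).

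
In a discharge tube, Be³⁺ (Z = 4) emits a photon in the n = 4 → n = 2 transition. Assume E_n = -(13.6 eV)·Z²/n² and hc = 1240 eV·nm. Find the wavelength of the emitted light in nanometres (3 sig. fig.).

30.4 nm

For Z = 4 the level energies scale as Z², so the effective Rydberg energy is 13.6 × 16 = 217.6 eV.
ΔE = 217.6 × (1/2² − 1/4²) = 217.6 × 0.1875 = 40.80 eV.
λ = hc/ΔE = 1240 / 40.80 = 30.4 nm.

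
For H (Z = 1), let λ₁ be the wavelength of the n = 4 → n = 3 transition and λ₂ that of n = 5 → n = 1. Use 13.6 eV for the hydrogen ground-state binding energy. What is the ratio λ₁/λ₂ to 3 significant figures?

19.7

λ ∝ 1/ΔE ∝ 1/(1/n_f² − 1/n_i²), and the Z² and hc factors cancel in the ratio.
λ₁/λ₂ = (1/1² − 1/5²)/(1/3² − 1/4²) = 0.9600/0.04861 = 19.7.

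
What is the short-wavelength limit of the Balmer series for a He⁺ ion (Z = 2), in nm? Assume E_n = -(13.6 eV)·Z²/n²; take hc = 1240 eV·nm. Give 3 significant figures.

The Balmer series has lower level n_f = 2; the series limit corresponds to n_i → ∞.
ΔE_max = 13.6 × 4 / 2² = 13.60 eV.
λ_min = 1240 / 13.60 = 91.2 nm.

91.2 nm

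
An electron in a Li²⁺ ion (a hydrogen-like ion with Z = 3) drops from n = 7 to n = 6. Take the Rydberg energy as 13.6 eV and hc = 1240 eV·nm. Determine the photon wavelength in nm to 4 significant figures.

For Z = 3 the level energies scale as Z², so the effective Rydberg energy is 13.6 × 9 = 122.4 eV.
ΔE = 122.4 × (1/6² − 1/7²) = 122.4 × 0.007370 = 0.9020 eV.
λ = hc/ΔE = 1240 / 0.9020 = 1375 nm.

1375 nm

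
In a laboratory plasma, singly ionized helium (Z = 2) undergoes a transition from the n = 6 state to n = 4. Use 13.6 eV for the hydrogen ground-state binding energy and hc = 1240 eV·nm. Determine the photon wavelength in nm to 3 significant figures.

For Z = 2 the level energies scale as Z², so the effective Rydberg energy is 13.6 × 4 = 54.40 eV.
ΔE = 54.40 × (1/4² − 1/6²) = 54.40 × 0.03472 = 1.889 eV.
λ = hc/ΔE = 1240 / 1.889 = 656 nm.

656 nm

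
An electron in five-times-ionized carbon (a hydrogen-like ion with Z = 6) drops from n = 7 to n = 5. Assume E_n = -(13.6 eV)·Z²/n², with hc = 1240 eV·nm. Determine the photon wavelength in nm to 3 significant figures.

For Z = 6 the level energies scale as Z², so the effective Rydberg energy is 13.6 × 36 = 489.6 eV.
ΔE = 489.6 × (1/5² − 1/7²) = 489.6 × 0.01959 = 9.592 eV.
λ = hc/ΔE = 1240 / 9.592 = 129 nm.

129 nm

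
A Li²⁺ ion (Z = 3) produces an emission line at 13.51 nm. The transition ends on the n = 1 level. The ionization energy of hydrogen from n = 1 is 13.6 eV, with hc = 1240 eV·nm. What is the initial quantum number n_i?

The photon energy is ΔE = hc/λ = 1240 / 13.51 = 91.78 eV.
With Z = 3, ΔE = 122.4 × (1/n_f² − 1/n_i²), so 1/n_f² − 1/n_i² = 0.7499.
With n_f = 1: 1/n_i² = 1/1 − 0.7499 = 0.2501, so n_i ≈ 2.00.

n_i = 2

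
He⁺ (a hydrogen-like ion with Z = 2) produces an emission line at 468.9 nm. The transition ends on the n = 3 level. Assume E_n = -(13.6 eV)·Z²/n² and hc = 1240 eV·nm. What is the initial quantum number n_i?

The photon energy is ΔE = hc/λ = 1240 / 468.9 = 2.644 eV.
With Z = 2, ΔE = 54.40 × (1/n_f² − 1/n_i²), so 1/n_f² − 1/n_i² = 0.04861.
With n_f = 3: 1/n_i² = 1/9 − 0.04861 = 0.06250, so n_i ≈ 4.00.

n_i = 4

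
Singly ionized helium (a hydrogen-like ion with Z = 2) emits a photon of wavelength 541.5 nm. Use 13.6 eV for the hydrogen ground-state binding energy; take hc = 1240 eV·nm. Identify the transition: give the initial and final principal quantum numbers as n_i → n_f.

The photon energy is ΔE = hc/λ = 1240 / 541.5 = 2.290 eV.
With Z = 2, ΔE = 54.40 × (1/n_f² − 1/n_i²), so 1/n_f² − 1/n_i² = 0.04209.
Trying n_f = 4 gives 1/n_i² = 0.02041, i.e. n_i ≈ 7; this pair matches.

n_i = 7, n_f = 4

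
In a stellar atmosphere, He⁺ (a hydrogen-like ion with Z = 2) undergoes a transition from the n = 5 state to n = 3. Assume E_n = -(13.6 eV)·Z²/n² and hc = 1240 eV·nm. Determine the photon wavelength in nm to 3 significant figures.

321 nm

For Z = 2 the level energies scale as Z², so the effective Rydberg energy is 13.6 × 4 = 54.40 eV.
ΔE = 54.40 × (1/3² − 1/5²) = 54.40 × 0.07111 = 3.868 eV.
λ = hc/ΔE = 1240 / 3.868 = 321 nm.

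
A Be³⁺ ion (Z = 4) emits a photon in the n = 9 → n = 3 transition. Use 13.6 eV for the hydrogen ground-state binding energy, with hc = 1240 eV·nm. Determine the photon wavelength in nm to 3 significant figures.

For Z = 4 the level energies scale as Z², so the effective Rydberg energy is 13.6 × 16 = 217.6 eV.
ΔE = 217.6 × (1/3² − 1/9²) = 217.6 × 0.09877 = 21.49 eV.
λ = hc/ΔE = 1240 / 21.49 = 57.7 nm.

57.7 nm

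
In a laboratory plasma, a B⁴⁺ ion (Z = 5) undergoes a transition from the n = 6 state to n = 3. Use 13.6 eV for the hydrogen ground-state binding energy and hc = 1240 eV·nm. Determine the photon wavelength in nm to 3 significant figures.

43.8 nm

For Z = 5 the level energies scale as Z², so the effective Rydberg energy is 13.6 × 25 = 340.0 eV.
ΔE = 340.0 × (1/3² − 1/6²) = 340.0 × 0.08333 = 28.33 eV.
λ = hc/ΔE = 1240 / 28.33 = 43.8 nm.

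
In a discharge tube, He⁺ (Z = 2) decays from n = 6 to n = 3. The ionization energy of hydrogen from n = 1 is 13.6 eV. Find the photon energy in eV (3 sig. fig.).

4.53 eV

The Bohr energies scale as Z², so for Z = 2: E_n = −54.40/n² eV.
E_6 = −54.40/36 = −1.511 eV and E_3 = −54.40/9 = −6.044 eV.
The photon energy is |E_6 − E_3| = 4.53 eV.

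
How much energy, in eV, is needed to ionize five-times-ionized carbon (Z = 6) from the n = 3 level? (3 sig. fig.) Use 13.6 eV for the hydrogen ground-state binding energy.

54.4 eV

E_n = −13.6 Z²/n² = −489.6/n² eV for Z = 6.
E_3 = −489.6/9 = −54.4 eV, so ionization (to E = 0) requires 54.4 eV.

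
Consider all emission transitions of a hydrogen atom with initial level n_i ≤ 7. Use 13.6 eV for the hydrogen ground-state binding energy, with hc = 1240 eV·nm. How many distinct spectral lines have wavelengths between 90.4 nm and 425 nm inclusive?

8

Enumerate all n_i → n_f pairs with 1 ≤ n_f < n_i ≤ 7 and compute λ = 1240 / [13.6·1·(1/n_f² − 1/n_i²)].
Lines falling in [90.4, 425] nm: 7→1 (93.08 nm), 6→1 (93.78 nm), 5→1 (94.98 nm), 4→1 (97.25 nm), 3→1 (102.6 nm), 2→1 (121.6 nm), 7→2 (397.1 nm), 6→2 (410.3 nm).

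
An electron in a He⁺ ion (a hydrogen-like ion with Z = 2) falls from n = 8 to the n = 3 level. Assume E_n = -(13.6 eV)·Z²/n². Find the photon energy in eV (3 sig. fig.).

5.19 eV

The Bohr energies scale as Z², so for Z = 2: E_n = −54.40/n² eV.
E_8 = −54.40/64 = −0.8500 eV and E_3 = −54.40/9 = −6.044 eV.
The photon energy is |E_8 − E_3| = 5.19 eV.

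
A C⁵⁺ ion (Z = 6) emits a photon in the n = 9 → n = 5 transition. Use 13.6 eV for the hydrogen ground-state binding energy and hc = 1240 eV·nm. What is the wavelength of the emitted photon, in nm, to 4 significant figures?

91.58 nm

For Z = 6 the level energies scale as Z², so the effective Rydberg energy is 13.6 × 36 = 489.6 eV.
ΔE = 489.6 × (1/5² − 1/9²) = 489.6 × 0.02765 = 13.54 eV.
λ = hc/ΔE = 1240 / 13.54 = 91.58 nm.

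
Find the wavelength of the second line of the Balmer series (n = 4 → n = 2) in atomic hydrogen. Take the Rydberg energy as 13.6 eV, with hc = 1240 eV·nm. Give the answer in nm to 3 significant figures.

486 nm

The Balmer series terminates on n_f = 2; the second line has n_i = 2+2 = 4.
ΔE = 13.60 × (1/2² − 1/4²) = 2.550 eV.
λ = 1240 / 2.550 = 486 nm.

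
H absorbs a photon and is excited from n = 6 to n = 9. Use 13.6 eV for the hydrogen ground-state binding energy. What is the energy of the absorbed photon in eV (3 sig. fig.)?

0.210 eV

E_9 = −13.60/81 = −0.1679 eV and E_6 = −13.60/36 = −0.3778 eV.
The photon energy is |E_9 − E_6| = 0.210 eV.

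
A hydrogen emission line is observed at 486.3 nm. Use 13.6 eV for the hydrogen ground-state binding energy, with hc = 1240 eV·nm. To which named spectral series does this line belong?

ΔE = 1240/486.3 = 2.550 eV.
This matches 13.6 × (1/2² − 1/4²), so n_f = 2: the Balmer series.

Balmer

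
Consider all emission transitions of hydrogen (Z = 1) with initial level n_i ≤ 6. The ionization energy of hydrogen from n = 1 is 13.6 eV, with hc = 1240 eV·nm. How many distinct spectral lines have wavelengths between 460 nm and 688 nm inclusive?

2

Enumerate all n_i → n_f pairs with 1 ≤ n_f < n_i ≤ 6 and compute λ = 1240 / [13.6·1·(1/n_f² − 1/n_i²)].
Lines falling in [460, 688] nm: 4→2 (486.3 nm), 3→2 (656.5 nm).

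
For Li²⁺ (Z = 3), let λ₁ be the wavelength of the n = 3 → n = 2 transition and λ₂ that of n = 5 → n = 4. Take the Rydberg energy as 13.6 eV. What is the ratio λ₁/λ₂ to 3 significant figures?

0.162

λ ∝ 1/ΔE ∝ 1/(1/n_f² − 1/n_i²), and the Z² and hc factors cancel in the ratio.
λ₁/λ₂ = (1/4² − 1/5²)/(1/2² − 1/3²) = 0.02250/0.1389 = 0.162.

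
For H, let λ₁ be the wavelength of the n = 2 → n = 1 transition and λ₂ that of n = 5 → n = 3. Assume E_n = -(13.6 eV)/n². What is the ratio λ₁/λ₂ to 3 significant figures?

0.0948

λ ∝ 1/ΔE ∝ 1/(1/n_f² − 1/n_i²), and the Z² and hc factors cancel in the ratio.
λ₁/λ₂ = (1/3² − 1/5²)/(1/1² − 1/2²) = 0.07111/0.7500 = 0.0948.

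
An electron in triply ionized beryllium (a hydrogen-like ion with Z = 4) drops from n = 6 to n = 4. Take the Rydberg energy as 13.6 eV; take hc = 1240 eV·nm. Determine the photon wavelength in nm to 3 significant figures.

164 nm

For Z = 4 the level energies scale as Z², so the effective Rydberg energy is 13.6 × 16 = 217.6 eV.
ΔE = 217.6 × (1/4² − 1/6²) = 217.6 × 0.03472 = 7.556 eV.
λ = hc/ΔE = 1240 / 7.556 = 164 nm.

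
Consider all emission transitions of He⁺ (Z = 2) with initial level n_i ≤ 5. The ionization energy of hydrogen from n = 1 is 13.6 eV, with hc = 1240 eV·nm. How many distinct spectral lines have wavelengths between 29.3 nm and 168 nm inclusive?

4

Enumerate all n_i → n_f pairs with 1 ≤ n_f < n_i ≤ 5 and compute λ = 1240 / [13.6·4·(1/n_f² − 1/n_i²)].
Lines falling in [29.3, 168] nm: 2→1 (30.39 nm), 5→2 (108.5 nm), 4→2 (121.6 nm), 3→2 (164.1 nm).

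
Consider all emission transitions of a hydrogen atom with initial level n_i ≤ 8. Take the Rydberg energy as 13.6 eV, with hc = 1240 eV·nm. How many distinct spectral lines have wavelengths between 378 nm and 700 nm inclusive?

Enumerate all n_i → n_f pairs with 1 ≤ n_f < n_i ≤ 8 and compute λ = 1240 / [13.6·1·(1/n_f² − 1/n_i²)].
Lines falling in [378, 700] nm: 8→2 (389.0 nm), 7→2 (397.1 nm), 6→2 (410.3 nm), 5→2 (434.2 nm), 4→2 (486.3 nm), 3→2 (656.5 nm).

6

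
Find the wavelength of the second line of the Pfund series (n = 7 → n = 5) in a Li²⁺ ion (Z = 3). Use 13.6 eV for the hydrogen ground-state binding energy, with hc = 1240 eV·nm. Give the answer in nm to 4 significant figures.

517.1 nm

The Pfund series terminates on n_f = 5; the second line has n_i = 5+2 = 7.
ΔE = 122.4 × (1/5² − 1/7²) = 2.398 eV.
λ = 1240 / 2.398 = 517.1 nm.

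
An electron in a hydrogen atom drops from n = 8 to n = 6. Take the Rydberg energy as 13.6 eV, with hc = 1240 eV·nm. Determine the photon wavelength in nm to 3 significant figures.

7500 nm

ΔE = 13.60 × (1/6² − 1/8²) = 13.60 × 0.01215 = 0.1653 eV.
λ = hc/ΔE = 1240 / 0.1653 = 7500 nm.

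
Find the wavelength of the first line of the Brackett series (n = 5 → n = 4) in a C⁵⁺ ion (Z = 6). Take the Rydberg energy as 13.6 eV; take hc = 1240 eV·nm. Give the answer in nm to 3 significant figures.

113 nm

The Brackett series terminates on n_f = 4; the first line has n_i = 4+1 = 5.
ΔE = 489.6 × (1/4² − 1/5²) = 11.02 eV.
λ = 1240 / 11.02 = 113 nm.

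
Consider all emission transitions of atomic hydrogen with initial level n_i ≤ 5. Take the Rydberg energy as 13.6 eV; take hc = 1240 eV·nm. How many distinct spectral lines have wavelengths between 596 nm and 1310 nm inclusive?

Enumerate all n_i → n_f pairs with 1 ≤ n_f < n_i ≤ 5 and compute λ = 1240 / [13.6·1·(1/n_f² − 1/n_i²)].
Lines falling in [596, 1310] nm: 3→2 (656.5 nm), 5→3 (1282 nm).

2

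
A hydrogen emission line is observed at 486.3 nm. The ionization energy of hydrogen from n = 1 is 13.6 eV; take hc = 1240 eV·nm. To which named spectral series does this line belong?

ΔE = 1240/486.3 = 2.550 eV.
This matches 13.6 × (1/2² − 1/4²), so n_f = 2: the Balmer series.

Balmer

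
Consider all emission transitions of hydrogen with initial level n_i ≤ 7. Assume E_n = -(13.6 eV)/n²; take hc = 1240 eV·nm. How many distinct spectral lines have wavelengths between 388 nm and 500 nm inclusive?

4

Enumerate all n_i → n_f pairs with 1 ≤ n_f < n_i ≤ 7 and compute λ = 1240 / [13.6·1·(1/n_f² − 1/n_i²)].
Lines falling in [388, 500] nm: 7→2 (397.1 nm), 6→2 (410.3 nm), 5→2 (434.2 nm), 4→2 (486.3 nm).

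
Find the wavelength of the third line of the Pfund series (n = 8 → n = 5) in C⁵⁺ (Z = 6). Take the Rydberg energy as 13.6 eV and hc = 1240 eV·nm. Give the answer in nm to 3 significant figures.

The Pfund series terminates on n_f = 5; the third line has n_i = 5+3 = 8.
ΔE = 489.6 × (1/5² − 1/8²) = 11.93 eV.
λ = 1240 / 11.93 = 104 nm.

104 nm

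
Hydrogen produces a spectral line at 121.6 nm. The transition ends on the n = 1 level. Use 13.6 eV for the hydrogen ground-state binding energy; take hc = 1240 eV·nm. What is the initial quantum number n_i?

The photon energy is ΔE = hc/λ = 1240 / 121.6 = 10.20 eV.
With Z = 1, ΔE = 13.60 × (1/n_f² − 1/n_i²), so 1/n_f² − 1/n_i² = 0.7498.
With n_f = 1: 1/n_i² = 1/1 − 0.7498 = 0.2502, so n_i ≈ 2.00.

n_i = 2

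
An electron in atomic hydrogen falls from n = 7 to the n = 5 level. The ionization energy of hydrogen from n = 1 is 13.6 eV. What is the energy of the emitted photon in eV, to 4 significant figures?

E_7 = −13.60/49 = −0.2776 eV and E_5 = −13.60/25 = −0.5440 eV.
The photon energy is |E_7 − E_5| = 0.2664 eV.

0.2664 eV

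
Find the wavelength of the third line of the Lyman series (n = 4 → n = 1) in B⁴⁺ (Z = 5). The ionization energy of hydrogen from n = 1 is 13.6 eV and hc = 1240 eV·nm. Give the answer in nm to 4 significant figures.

The Lyman series terminates on n_f = 1; the third line has n_i = 1+3 = 4.
ΔE = 340.0 × (1/1² − 1/4²) = 318.8 eV.
λ = 1240 / 318.8 = 3.890 nm.

3.890 nm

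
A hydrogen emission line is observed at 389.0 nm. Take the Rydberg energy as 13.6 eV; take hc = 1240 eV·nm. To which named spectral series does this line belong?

ΔE = 1240/389.0 = 3.188 eV.
This matches 13.6 × (1/2² − 1/8²), so n_f = 2: the Balmer series.

Balmer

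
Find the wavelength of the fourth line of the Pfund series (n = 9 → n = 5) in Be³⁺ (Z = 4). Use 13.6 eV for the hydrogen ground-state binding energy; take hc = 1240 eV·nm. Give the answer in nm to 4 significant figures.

206.1 nm

The Pfund series terminates on n_f = 5; the fourth line has n_i = 5+4 = 9.
ΔE = 217.6 × (1/5² − 1/9²) = 6.018 eV.
λ = 1240 / 6.018 = 206.1 nm.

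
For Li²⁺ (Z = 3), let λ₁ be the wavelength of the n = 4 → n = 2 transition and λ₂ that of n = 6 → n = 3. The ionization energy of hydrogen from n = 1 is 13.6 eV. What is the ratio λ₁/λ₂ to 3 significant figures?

0.444

λ ∝ 1/ΔE ∝ 1/(1/n_f² − 1/n_i²), and the Z² and hc factors cancel in the ratio.
λ₁/λ₂ = (1/3² − 1/6²)/(1/2² − 1/4²) = 0.08333/0.1875 = 0.444.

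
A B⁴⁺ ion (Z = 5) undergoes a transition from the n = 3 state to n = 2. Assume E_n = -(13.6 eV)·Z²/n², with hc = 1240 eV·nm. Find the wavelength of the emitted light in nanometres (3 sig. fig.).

For Z = 5 the level energies scale as Z², so the effective Rydberg energy is 13.6 × 25 = 340.0 eV.
ΔE = 340.0 × (1/2² − 1/3²) = 340.0 × 0.1389 = 47.22 eV.
λ = hc/ΔE = 1240 / 47.22 = 26.3 nm.

26.3 nm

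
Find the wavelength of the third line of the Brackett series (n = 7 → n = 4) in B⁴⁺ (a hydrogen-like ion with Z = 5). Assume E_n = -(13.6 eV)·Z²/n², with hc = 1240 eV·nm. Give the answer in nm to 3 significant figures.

86.6 nm

The Brackett series terminates on n_f = 4; the third line has n_i = 4+3 = 7.
ΔE = 340.0 × (1/4² − 1/7²) = 14.31 eV.
λ = 1240 / 14.31 = 86.6 nm.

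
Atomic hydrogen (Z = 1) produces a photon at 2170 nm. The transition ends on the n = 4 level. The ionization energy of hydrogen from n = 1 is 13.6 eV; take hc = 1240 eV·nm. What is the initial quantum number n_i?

n_i = 7

The photon energy is ΔE = hc/λ = 1240 / 2170 = 0.5714 eV.
With Z = 1, ΔE = 13.60 × (1/n_f² − 1/n_i²), so 1/n_f² − 1/n_i² = 0.04202.
With n_f = 4: 1/n_i² = 1/16 − 0.04202 = 0.02048, so n_i ≈ 6.99.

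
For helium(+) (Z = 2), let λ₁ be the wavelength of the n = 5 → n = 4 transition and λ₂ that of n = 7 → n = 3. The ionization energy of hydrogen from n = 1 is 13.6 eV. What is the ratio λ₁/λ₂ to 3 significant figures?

λ ∝ 1/ΔE ∝ 1/(1/n_f² − 1/n_i²), and the Z² and hc factors cancel in the ratio.
λ₁/λ₂ = (1/3² − 1/7²)/(1/4² − 1/5²) = 0.09070/0.02250 = 4.03.

4.03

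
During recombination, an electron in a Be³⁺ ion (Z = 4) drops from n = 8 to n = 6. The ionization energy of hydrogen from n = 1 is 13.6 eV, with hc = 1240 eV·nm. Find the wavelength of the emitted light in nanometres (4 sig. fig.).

For Z = 4 the level energies scale as Z², so the effective Rydberg energy is 13.6 × 16 = 217.6 eV.
ΔE = 217.6 × (1/6² − 1/8²) = 217.6 × 0.01215 = 2.644 eV.
λ = hc/ΔE = 1240 / 2.644 = 468.9 nm.

468.9 nm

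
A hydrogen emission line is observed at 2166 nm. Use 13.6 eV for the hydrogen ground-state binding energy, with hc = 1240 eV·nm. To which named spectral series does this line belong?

Brackett

ΔE = 1240/2166 = 0.5725 eV.
This matches 13.6 × (1/4² − 1/7²), so n_f = 4: the Brackett series.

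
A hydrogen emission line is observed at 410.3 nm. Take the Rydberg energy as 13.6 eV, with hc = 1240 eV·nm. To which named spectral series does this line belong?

ΔE = 1240/410.3 = 3.022 eV.
This matches 13.6 × (1/2² − 1/6²), so n_f = 2: the Balmer series.

Balmer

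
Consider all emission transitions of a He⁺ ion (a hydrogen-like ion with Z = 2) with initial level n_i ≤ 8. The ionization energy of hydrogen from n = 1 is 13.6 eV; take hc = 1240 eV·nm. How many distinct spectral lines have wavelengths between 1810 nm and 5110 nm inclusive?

4

Enumerate all n_i → n_f pairs with 1 ≤ n_f < n_i ≤ 8 and compute λ = 1240 / [13.6·4·(1/n_f² − 1/n_i²)].
Lines falling in [1810, 5110] nm: 6→5 (1865 nm), 8→6 (1876 nm), 7→6 (3093 nm), 8→7 (4765 nm).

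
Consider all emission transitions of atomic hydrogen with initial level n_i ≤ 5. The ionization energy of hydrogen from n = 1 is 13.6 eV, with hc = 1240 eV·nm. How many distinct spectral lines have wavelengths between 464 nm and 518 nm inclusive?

1

Enumerate all n_i → n_f pairs with 1 ≤ n_f < n_i ≤ 5 and compute λ = 1240 / [13.6·1·(1/n_f² − 1/n_i²)].
Lines falling in [464, 518] nm: 4→2 (486.3 nm).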